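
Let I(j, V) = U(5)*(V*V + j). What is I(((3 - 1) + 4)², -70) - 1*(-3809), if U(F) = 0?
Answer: 3809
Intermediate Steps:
I(j, V) = 0 (I(j, V) = 0*(V*V + j) = 0*(V² + j) = 0*(j + V²) = 0)
I(((3 - 1) + 4)², -70) - 1*(-3809) = 0 - 1*(-3809) = 0 + 3809 = 3809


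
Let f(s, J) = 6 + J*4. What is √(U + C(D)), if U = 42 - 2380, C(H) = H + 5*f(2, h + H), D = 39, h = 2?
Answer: 3*I*√161 ≈ 38.066*I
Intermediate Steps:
f(s, J) = 6 + 4*J
C(H) = 70 + 21*H (C(H) = H + 5*(6 + 4*(2 + H)) = H + 5*(6 + (8 + 4*H)) = H + 5*(14 + 4*H) = H + (70 + 20*H) = 70 + 21*H)
U = -2338
√(U + C(D)) = √(-2338 + (70 + 21*39)) = √(-2338 + (70 + 819)) = √(-2338 + 889) = √(-1449) = 3*I*√161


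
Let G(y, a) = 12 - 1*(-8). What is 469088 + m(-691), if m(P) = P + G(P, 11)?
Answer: 468417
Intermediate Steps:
G(y, a) = 20 (G(y, a) = 12 + 8 = 20)
m(P) = 20 + P (m(P) = P + 20 = 20 + P)
469088 + m(-691) = 469088 + (20 - 691) = 469088 - 671 = 468417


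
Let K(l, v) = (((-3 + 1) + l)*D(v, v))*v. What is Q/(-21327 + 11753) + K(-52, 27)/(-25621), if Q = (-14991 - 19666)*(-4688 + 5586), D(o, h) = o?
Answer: 398876646695/122647727 ≈ 3252.2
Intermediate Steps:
K(l, v) = v**2*(-2 + l) (K(l, v) = (((-3 + 1) + l)*v)*v = ((-2 + l)*v)*v = (v*(-2 + l))*v = v**2*(-2 + l))
Q = -31121986 (Q = -34657*898 = -31121986)
Q/(-21327 + 11753) + K(-52, 27)/(-25621) = -31121986/(-21327 + 11753) + (27**2*(-2 - 52))/(-25621) = -31121986/(-9574) + (729*(-54))*(-1/25621) = -31121986*(-1/9574) - 39366*(-1/25621) = 15560993/4787 + 39366/25621 = 398876646695/122647727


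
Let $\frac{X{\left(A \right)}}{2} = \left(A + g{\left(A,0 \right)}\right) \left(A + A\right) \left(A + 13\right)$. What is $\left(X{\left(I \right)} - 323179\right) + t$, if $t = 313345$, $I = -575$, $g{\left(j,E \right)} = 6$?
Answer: $-735499234$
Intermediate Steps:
$X{\left(A \right)} = 4 A \left(6 + A\right) \left(13 + A\right)$ ($X{\left(A \right)} = 2 \left(A + 6\right) \left(A + A\right) \left(A + 13\right) = 2 \left(6 + A\right) 2 A \left(13 + A\right) = 2 \cdot 2 A \left(6 + A\right) \left(13 + A\right) = 4 A \left(6 + A\right) \left(13 + A\right)$)
$\left(X{\left(I \right)} - 323179\right) + t = \left(4 \left(-575\right) \left(78 + \left(-575\right)^{2} + 19 \left(-575\right)\right) - 323179\right) + 313345 = \left(4 \left(-575\right) \left(78 + 330625 - 10925\right) - 323179\right) + 313345 = \left(4 \left(-575\right) 319778 - 323179\right) + 313345 = \left(-735489400 - 323179\right) + 313345 = -735812579 + 313345 = -735499234$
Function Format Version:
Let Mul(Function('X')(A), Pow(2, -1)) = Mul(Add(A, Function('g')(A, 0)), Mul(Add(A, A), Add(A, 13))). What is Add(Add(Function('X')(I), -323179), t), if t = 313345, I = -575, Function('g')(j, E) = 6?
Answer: -735499234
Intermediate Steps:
Function('X')(A) = Mul(4, A, Add(6, A), Add(13, A)) (Function('X')(A) = Mul(2, Mul(Add(A, 6), Mul(Add(A, A), Add(A, 13)))) = Mul(2, Mul(Add(6, A), Mul(Mul(2, A), Add(13, A)))) = Mul(2, Mul(Add(6, A), Mul(2, A, Add(13, A)))) = Mul(2, Mul(2, A, Add(6, A), Add(13, A))) = Mul(4, A, Add(6, A), Add(13, A)))
Add(Add(Function('X')(I), -323179), t) = Add(Add(Mul(4, -575, Add(78, Pow(-575, 2), Mul(19, -575))), -323179), 313345) = Add(Add(Mul(4, -575, Add(78, 330625, -10925)), -323179), 313345) = Add(Add(Mul(4, -575, 319778), -323179), 313345) = Add(Add(-735489400, -323179), 313345) = Add(-735812579, 313345) = -735499234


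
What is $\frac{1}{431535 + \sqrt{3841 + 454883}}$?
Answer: $\frac{143845}{62073999167} - \frac{2 \sqrt{114681}}{186221997501} \approx 2.3137 \cdot 10^{-6}$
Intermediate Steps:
$\frac{1}{431535 + \sqrt{3841 + 454883}} = \frac{1}{431535 + \sqrt{458724}} = \frac{1}{431535 + 2 \sqrt{114681}}$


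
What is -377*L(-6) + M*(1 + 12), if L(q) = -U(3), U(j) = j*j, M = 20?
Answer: 3653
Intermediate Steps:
U(j) = j²
L(q) = -9 (L(q) = -1*3² = -1*9 = -9)
-377*L(-6) + M*(1 + 12) = -377*(-9) + 20*(1 + 12) = 3393 + 20*13 = 3393 + 260 = 3653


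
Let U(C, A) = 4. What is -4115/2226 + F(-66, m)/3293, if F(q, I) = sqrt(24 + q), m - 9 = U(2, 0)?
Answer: -4115/2226 + I*sqrt(42)/3293 ≈ -1.8486 + 0.001968*I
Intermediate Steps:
m = 13 (m = 9 + 4 = 13)
-4115/2226 + F(-66, m)/3293 = -4115/2226 + sqrt(24 - 66)/3293 = -4115*1/2226 + sqrt(-42)*(1/3293) = -4115/2226 + (I*sqrt(42))*(1/3293) = -4115/2226 + I*sqrt(42)/3293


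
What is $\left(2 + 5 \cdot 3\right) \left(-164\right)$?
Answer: $-2788$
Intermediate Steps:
$\left(2 + 5 \cdot 3\right) \left(-164\right) = \left(2 + 15\right) \left(-164\right) = 17 \left(-164\right) = -2788$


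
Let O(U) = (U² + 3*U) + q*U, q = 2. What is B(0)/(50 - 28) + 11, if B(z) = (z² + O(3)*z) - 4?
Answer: 119/11 ≈ 10.818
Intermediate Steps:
O(U) = U² + 5*U (O(U) = (U² + 3*U) + 2*U = U² + 5*U)
B(z) = -4 + z² + 24*z (B(z) = (z² + (3*(5 + 3))*z) - 4 = (z² + (3*8)*z) - 4 = (z² + 24*z) - 4 = -4 + z² + 24*z)
B(0)/(50 - 28) + 11 = (-4 + 0² + 24*0)/(50 - 28) + 11 = (-4 + 0 + 0)/22 + 11 = (1/22)*(-4) + 11 = -2/11 + 11 = 119/11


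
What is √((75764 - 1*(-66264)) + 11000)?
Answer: 2*√38257 ≈ 391.19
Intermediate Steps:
√((75764 - 1*(-66264)) + 11000) = √((75764 + 66264) + 11000) = √(142028 + 11000) = √153028 = 2*√38257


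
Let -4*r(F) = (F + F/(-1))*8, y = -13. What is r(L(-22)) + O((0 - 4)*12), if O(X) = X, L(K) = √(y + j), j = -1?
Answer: -48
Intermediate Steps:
L(K) = I*√14 (L(K) = √(-13 - 1) = √(-14) = I*√14)
r(F) = 0 (r(F) = -(F + F/(-1))*8/4 = -(F + F*(-1))*8/4 = -(F - F)*8/4 = -0*8 = -¼*0 = 0)
r(L(-22)) + O((0 - 4)*12) = 0 + (0 - 4)*12 = 0 - 4*12 = 0 - 48 = -48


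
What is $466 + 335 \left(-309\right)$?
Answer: $-103049$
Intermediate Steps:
$466 + 335 \left(-309\right) = 466 - 103515 = -103049$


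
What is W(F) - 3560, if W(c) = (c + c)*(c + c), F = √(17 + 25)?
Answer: -3392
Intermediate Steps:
F = √42 ≈ 6.4807
W(c) = 4*c² (W(c) = (2*c)*(2*c) = 4*c²)
W(F) - 3560 = 4*(√42)² - 3560 = 4*42 - 3560 = 168 - 3560 = -3392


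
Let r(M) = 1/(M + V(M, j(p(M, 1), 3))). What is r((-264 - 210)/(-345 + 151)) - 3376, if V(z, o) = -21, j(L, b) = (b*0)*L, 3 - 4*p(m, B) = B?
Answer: -6076897/1800 ≈ -3376.1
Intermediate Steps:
p(m, B) = ¾ - B/4
j(L, b) = 0 (j(L, b) = 0*L = 0)
r(M) = 1/(-21 + M) (r(M) = 1/(M - 21) = 1/(-21 + M))
r((-264 - 210)/(-345 + 151)) - 3376 = 1/(-21 + (-264 - 210)/(-345 + 151)) - 3376 = 1/(-21 - 474/(-194)) - 3376 = 1/(-21 - 474*(-1/194)) - 3376 = 1/(-21 + 237/97) - 3376 = 1/(-1800/97) - 3376 = -97/1800 - 3376 = -6076897/1800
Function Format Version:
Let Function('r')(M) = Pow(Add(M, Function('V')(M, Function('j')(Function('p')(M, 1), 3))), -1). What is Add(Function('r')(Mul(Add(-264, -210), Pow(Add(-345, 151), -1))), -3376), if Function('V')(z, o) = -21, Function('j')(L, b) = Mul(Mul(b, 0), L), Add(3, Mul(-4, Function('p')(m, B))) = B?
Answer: Rational(-6076897, 1800) ≈ -3376.1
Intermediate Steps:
Function('p')(m, B) = Add(Rational(3, 4), Mul(Rational(-1, 4), B))
Function('j')(L, b) = 0 (Function('j')(L, b) = Mul(0, L) = 0)
Function('r')(M) = Pow(Add(-21, M), -1) (Function('r')(M) = Pow(Add(M, -21), -1) = Pow(Add(-21, M), -1))
Add(Function('r')(Mul(Add(-264, -210), Pow(Add(-345, 151), -1))), -3376) = Add(Pow(Add(-21, Mul(Add(-264, -210), Pow(Add(-345, 151), -1))), -1), -3376) = Add(Pow(Add(-21, Mul(-474, Pow(-194, -1))), -1), -3376) = Add(Pow(Add(-21, Mul(-474, Rational(-1, 194))), -1), -3376) = Add(Pow(Add(-21, Rational(237, 97)), -1), -3376) = Add(Pow(Rational(-1800, 97), -1), -3376) = Add(Rational(-97, 1800), -3376) = Rational(-6076897, 1800)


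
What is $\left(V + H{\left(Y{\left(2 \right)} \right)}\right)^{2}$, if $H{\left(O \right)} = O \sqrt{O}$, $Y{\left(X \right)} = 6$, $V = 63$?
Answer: $4185 + 756 \sqrt{6} \approx 6036.8$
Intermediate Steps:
$H{\left(O \right)} = O^{\frac{3}{2}}$
$\left(V + H{\left(Y{\left(2 \right)} \right)}\right)^{2} = \left(63 + 6^{\frac{3}{2}}\right)^{2} = \left(63 + 6 \sqrt{6}\right)^{2}$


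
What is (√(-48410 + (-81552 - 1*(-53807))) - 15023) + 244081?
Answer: 229058 + I*√76155 ≈ 2.2906e+5 + 275.96*I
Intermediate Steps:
(√(-48410 + (-81552 - 1*(-53807))) - 15023) + 244081 = (√(-48410 + (-81552 + 53807)) - 15023) + 244081 = (√(-48410 - 27745) - 15023) + 244081 = (√(-76155) - 15023) + 244081 = (I*√76155 - 15023) + 244081 = (-15023 + I*√76155) + 244081 = 229058 + I*√76155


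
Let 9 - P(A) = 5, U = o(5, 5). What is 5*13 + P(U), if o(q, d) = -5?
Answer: 69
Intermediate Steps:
U = -5
P(A) = 4 (P(A) = 9 - 1*5 = 9 - 5 = 4)
5*13 + P(U) = 5*13 + 4 = 65 + 4 = 69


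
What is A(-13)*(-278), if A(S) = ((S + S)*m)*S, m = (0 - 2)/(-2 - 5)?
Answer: -187928/7 ≈ -26847.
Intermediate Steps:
m = 2/7 (m = -2/(-7) = -2*(-⅐) = 2/7 ≈ 0.28571)
A(S) = 4*S²/7 (A(S) = ((S + S)*(2/7))*S = ((2*S)*(2/7))*S = (4*S/7)*S = 4*S²/7)
A(-13)*(-278) = ((4/7)*(-13)²)*(-278) = ((4/7)*169)*(-278) = (676/7)*(-278) = -187928/7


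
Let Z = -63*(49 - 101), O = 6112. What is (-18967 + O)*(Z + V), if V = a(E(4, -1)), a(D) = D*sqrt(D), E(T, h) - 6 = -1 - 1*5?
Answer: -42112980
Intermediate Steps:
E(T, h) = 0 (E(T, h) = 6 + (-1 - 1*5) = 6 + (-1 - 5) = 6 - 6 = 0)
a(D) = D**(3/2)
V = 0 (V = 0**(3/2) = 0)
Z = 3276 (Z = -63*(-52) = 3276)
(-18967 + O)*(Z + V) = (-18967 + 6112)*(3276 + 0) = -12855*3276 = -42112980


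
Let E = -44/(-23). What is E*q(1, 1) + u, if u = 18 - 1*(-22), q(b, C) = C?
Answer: 964/23 ≈ 41.913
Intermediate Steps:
u = 40 (u = 18 + 22 = 40)
E = 44/23 (E = -44*(-1/23) = 44/23 ≈ 1.9130)
E*q(1, 1) + u = (44/23)*1 + 40 = 44/23 + 40 = 964/23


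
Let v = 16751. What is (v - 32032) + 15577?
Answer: 296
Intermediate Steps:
(v - 32032) + 15577 = (16751 - 32032) + 15577 = -15281 + 15577 = 296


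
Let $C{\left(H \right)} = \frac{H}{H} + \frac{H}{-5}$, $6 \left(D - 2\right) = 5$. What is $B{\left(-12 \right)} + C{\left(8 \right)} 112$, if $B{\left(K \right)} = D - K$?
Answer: $- \frac{1571}{30} \approx -52.367$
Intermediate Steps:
$D = \frac{17}{6}$ ($D = 2 + \frac{1}{6} \cdot 5 = 2 + \frac{5}{6} = \frac{17}{6} \approx 2.8333$)
$C{\left(H \right)} = 1 - \frac{H}{5}$ ($C{\left(H \right)} = 1 + H \left(- \frac{1}{5}\right) = 1 - \frac{H}{5}$)
$B{\left(K \right)} = \frac{17}{6} - K$
$B{\left(-12 \right)} + C{\left(8 \right)} 112 = \left(\frac{17}{6} - -12\right) + \left(1 - \frac{8}{5}\right) 112 = \left(\frac{17}{6} + 12\right) + \left(1 - \frac{8}{5}\right) 112 = \frac{89}{6} - \frac{336}{5} = - \frac{1571}{30}$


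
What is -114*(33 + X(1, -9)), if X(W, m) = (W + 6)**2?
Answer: -9348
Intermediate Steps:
X(W, m) = (6 + W)**2
-114*(33 + X(1, -9)) = -114*(33 + (6 + 1)**2) = -114*(33 + 7**2) = -114*(33 + 49) = -114*82 = -9348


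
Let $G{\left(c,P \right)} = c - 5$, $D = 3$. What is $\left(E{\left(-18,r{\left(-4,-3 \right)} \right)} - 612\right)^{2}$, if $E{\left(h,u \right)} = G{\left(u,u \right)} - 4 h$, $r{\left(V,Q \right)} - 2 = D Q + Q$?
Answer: $308025$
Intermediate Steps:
$G{\left(c,P \right)} = -5 + c$
$r{\left(V,Q \right)} = 2 + 4 Q$ ($r{\left(V,Q \right)} = 2 + \left(3 Q + Q\right) = 2 + 4 Q$)
$E{\left(h,u \right)} = -5 + u - 4 h$ ($E{\left(h,u \right)} = \left(-5 + u\right) - 4 h = -5 + u - 4 h$)
$\left(E{\left(-18,r{\left(-4,-3 \right)} \right)} - 612\right)^{2} = \left(\left(-5 + \left(2 + 4 \left(-3\right)\right) - -72\right) - 612\right)^{2} = \left(\left(-5 + \left(2 - 12\right) + 72\right) - 612\right)^{2} = \left(\left(-5 - 10 + 72\right) - 612\right)^{2} = \left(57 - 612\right)^{2} = \left(-555\right)^{2} = 308025$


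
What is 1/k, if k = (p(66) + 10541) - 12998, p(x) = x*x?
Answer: 1/1899 ≈ 0.00052659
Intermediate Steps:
p(x) = x²
k = 1899 (k = (66² + 10541) - 12998 = (4356 + 10541) - 12998 = 14897 - 12998 = 1899)
1/k = 1/1899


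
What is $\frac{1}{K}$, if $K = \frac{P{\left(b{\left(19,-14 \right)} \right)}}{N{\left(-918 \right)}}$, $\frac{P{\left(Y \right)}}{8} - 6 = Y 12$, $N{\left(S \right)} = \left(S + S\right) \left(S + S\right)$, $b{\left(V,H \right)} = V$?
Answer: $\frac{23409}{13} \approx 1800.7$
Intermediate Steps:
$N{\left(S \right)} = 4 S^{2}$ ($N{\left(S \right)} = 2 S 2 S = 4 S^{2}$)
$P{\left(Y \right)} = 48 + 96 Y$ ($P{\left(Y \right)} = 48 + 8 Y 12 = 48 + 8 \cdot 12 Y = 48 + 96 Y$)
$K = \frac{13}{23409}$ ($K = \frac{48 + 96 \cdot 19}{4 \left(-918\right)^{2}} = \frac{48 + 1824}{4 \cdot 842724} = \frac{1872}{3370896} = 1872 \cdot \frac{1}{3370896} = \frac{13}{23409} \approx 0.00055534$)
$\frac{1}{K} = \frac{1}{\frac{13}{23409}} = \frac{23409}{13}$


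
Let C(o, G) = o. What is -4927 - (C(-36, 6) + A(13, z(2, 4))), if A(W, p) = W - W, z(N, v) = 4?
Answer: -4891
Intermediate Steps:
A(W, p) = 0
-4927 - (C(-36, 6) + A(13, z(2, 4))) = -4927 - (-36 + 0) = -4927 - 1*(-36) = -4927 + 36 = -4891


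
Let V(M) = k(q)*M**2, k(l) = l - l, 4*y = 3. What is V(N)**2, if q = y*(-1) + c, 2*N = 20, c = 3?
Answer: 0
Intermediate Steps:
y = 3/4 (y = (1/4)*3 = 3/4 ≈ 0.75000)
N = 10 (N = (1/2)*20 = 10)
q = 9/4 (q = (3/4)*(-1) + 3 = -3/4 + 3 = 9/4 ≈ 2.2500)
k(l) = 0
V(M) = 0 (V(M) = 0*M**2 = 0)
V(N)**2 = 0**2 = 0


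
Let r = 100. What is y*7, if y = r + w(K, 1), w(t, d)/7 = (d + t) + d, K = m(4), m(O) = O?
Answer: 994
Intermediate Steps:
K = 4
w(t, d) = 7*t + 14*d (w(t, d) = 7*((d + t) + d) = 7*(t + 2*d) = 7*t + 14*d)
y = 142 (y = 100 + (7*4 + 14*1) = 100 + (28 + 14) = 100 + 42 = 142)
y*7 = 142*7 = 994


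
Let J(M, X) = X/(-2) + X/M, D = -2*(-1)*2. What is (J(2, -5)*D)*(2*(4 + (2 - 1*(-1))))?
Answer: 0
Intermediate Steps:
D = 4 (D = 2*2 = 4)
J(M, X) = -X/2 + X/M (J(M, X) = X*(-½) + X/M = -X/2 + X/M)
(J(2, -5)*D)*(2*(4 + (2 - 1*(-1)))) = ((-½*(-5) - 5/2)*4)*(2*(4 + (2 - 1*(-1)))) = ((5/2 - 5*½)*4)*(2*(4 + (2 + 1))) = ((5/2 - 5/2)*4)*(2*(4 + 3)) = (0*4)*(2*7) = 0*14 = 0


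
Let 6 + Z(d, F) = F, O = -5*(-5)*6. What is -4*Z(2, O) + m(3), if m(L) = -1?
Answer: -577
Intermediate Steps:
O = 150 (O = 25*6 = 150)
Z(d, F) = -6 + F
-4*Z(2, O) + m(3) = -4*(-6 + 150) - 1 = -4*144 - 1 = -576 - 1 = -577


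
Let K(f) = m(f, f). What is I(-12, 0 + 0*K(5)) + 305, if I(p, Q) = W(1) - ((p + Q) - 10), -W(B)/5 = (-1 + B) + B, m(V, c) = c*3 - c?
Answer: 322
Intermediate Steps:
m(V, c) = 2*c (m(V, c) = 3*c - c = 2*c)
K(f) = 2*f
W(B) = 5 - 10*B (W(B) = -5*((-1 + B) + B) = -5*(-1 + 2*B) = 5 - 10*B)
I(p, Q) = 5 - Q - p (I(p, Q) = (5 - 10*1) - ((p + Q) - 10) = (5 - 10) - ((Q + p) - 10) = -5 - (-10 + Q + p) = -5 + (10 - Q - p) = 5 - Q - p)
I(-12, 0 + 0*K(5)) + 305 = (5 - (0 + 0*(2*5)) - 1*(-12)) + 305 = (5 - (0 + 0*10) + 12) + 305 = (5 - (0 + 0) + 12) + 305 = (5 - 1*0 + 12) + 305 = (5 + 0 + 12) + 305 = 17 + 305 = 322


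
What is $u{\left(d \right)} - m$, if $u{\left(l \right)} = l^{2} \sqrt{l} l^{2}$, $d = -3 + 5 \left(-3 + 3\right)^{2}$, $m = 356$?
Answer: $-356 + 81 i \sqrt{3} \approx -356.0 + 140.3 i$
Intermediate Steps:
$d = -3$ ($d = -3 + 5 \cdot 0^{2} = -3 + 5 \cdot 0 = -3 + 0 = -3$)
$u{\left(l \right)} = l^{\frac{9}{2}}$ ($u{\left(l \right)} = l^{\frac{5}{2}} l^{2} = l^{\frac{9}{2}}$)
$u{\left(d \right)} - m = \left(-3\right)^{\frac{9}{2}} - 356 = 81 i \sqrt{3} - 356 = -356 + 81 i \sqrt{3}$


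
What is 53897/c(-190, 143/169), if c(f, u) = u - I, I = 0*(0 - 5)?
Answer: 700661/11 ≈ 63696.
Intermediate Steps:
I = 0 (I = 0*(-5) = 0)
c(f, u) = u (c(f, u) = u - 1*0 = u + 0 = u)
53897/c(-190, 143/169) = 53897/((143/169)) = 53897/((143*(1/169))) = 53897/(11/13) = 53897*(13/11) = 700661/11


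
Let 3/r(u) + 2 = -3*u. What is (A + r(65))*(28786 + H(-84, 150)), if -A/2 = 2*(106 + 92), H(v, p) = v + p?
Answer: -4501691004/197 ≈ -2.2851e+7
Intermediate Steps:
H(v, p) = p + v
A = -792 (A = -4*(106 + 92) = -4*198 = -2*396 = -792)
r(u) = 3/(-2 - 3*u)
(A + r(65))*(28786 + H(-84, 150)) = (-792 - 3/(2 + 3*65))*(28786 + (150 - 84)) = (-792 - 3/(2 + 195))*(28786 + 66) = (-792 - 3/197)*28852 = -156027/197*28852 = -4501691004/197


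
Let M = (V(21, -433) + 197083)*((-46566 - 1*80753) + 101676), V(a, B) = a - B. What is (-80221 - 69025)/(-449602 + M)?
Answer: 149246/5065890893 ≈ 2.9461e-5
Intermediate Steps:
M = -5065441291 (M = ((21 - 1*(-433)) + 197083)*((-46566 - 1*80753) + 101676) = ((21 + 433) + 197083)*((-46566 - 80753) + 101676) = (454 + 197083)*(-127319 + 101676) = 197537*(-25643) = -5065441291)
(-80221 - 69025)/(-449602 + M) = (-80221 - 69025)/(-449602 - 5065441291) = -149246/(-5065890893) = -149246*(-1/5065890893) = 149246/5065890893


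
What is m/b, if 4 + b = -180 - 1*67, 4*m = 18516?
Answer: -4629/251 ≈ -18.442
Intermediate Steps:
m = 4629 (m = (¼)*18516 = 4629)
b = -251 (b = -4 + (-180 - 1*67) = -4 + (-180 - 67) = -4 - 247 = -251)
m/b = 4629/(-251) = 4629*(-1/251) = -4629/251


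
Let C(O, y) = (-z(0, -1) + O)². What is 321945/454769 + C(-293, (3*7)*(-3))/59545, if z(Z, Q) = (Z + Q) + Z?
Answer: 57945639041/27079220105 ≈ 2.1399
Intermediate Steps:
z(Z, Q) = Q + 2*Z (z(Z, Q) = (Q + Z) + Z = Q + 2*Z)
C(O, y) = (1 + O)² (C(O, y) = (-(-1 + 2*0) + O)² = (-(-1 + 0) + O)² = (-1*(-1) + O)² = (1 + O)²)
321945/454769 + C(-293, (3*7)*(-3))/59545 = 321945/454769 + (1 - 293)²/59545 = 321945*(1/454769) + (-292)²*(1/59545) = 321945/454769 + 85264*(1/59545) = 321945/454769 + 85264/59545 = 57945639041/27079220105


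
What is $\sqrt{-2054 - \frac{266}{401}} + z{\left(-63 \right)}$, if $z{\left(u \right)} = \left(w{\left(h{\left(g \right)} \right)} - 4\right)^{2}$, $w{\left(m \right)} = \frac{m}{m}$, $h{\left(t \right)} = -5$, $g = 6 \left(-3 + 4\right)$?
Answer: $9 + \frac{4 i \sqrt{20649495}}{401} \approx 9.0 + 45.328 i$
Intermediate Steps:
$g = 6$ ($g = 6 \cdot 1 = 6$)
$w{\left(m \right)} = 1$
$z{\left(u \right)} = 9$ ($z{\left(u \right)} = \left(1 - 4\right)^{2} = \left(-3\right)^{2} = 9$)
$\sqrt{-2054 - \frac{266}{401}} + z{\left(-63 \right)} = \sqrt{-2054 - \frac{266}{401}} + 9 = \sqrt{- \frac{823920}{401}} + 9 = \frac{4 i \sqrt{20649495}}{401} + 9 = 9 + \frac{4 i \sqrt{20649495}}{401}$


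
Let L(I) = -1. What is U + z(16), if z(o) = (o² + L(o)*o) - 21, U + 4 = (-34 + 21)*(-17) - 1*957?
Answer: -521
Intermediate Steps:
U = -740 (U = -4 + ((-34 + 21)*(-17) - 1*957) = -4 + (-13*(-17) - 957) = -4 + (221 - 957) = -4 - 736 = -740)
z(o) = -21 + o² - o (z(o) = (o² - o) - 21 = -21 + o² - o)
U + z(16) = -740 + (-21 + 16² - 1*16) = -740 + (-21 + 256 - 16) = -740 + 219 = -521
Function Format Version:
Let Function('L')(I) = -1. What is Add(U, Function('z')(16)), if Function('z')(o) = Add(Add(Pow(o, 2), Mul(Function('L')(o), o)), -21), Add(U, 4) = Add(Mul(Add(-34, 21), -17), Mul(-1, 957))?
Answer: -521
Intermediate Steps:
U = -740 (U = Add(-4, Add(Mul(Add(-34, 21), -17), Mul(-1, 957))) = Add(-4, Add(Mul(-13, -17), -957)) = Add(-4, Add(221, -957)) = Add(-4, -736) = -740)
Function('z')(o) = Add(-21, Pow(o, 2), Mul(-1, o)) (Function('z')(o) = Add(Add(Pow(o, 2), Mul(-1, o)), -21) = Add(-21, Pow(o, 2), Mul(-1, o)))
Add(U, Function('z')(16)) = Add(-740, Add(-21, Pow(16, 2), Mul(-1, 16))) = Add(-740, Add(-21, 256, -16)) = Add(-740, 219) = -521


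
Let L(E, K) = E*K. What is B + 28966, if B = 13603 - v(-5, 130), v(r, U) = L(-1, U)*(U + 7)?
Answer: 60379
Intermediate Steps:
v(r, U) = -U*(7 + U) (v(r, U) = (-U)*(U + 7) = (-U)*(7 + U) = -U*(7 + U))
B = 31413 (B = 13603 - (-1)*130*(7 + 130) = 13603 - (-1)*130*137 = 13603 - 1*(-17810) = 13603 + 17810 = 31413)
B + 28966 = 31413 + 28966 = 60379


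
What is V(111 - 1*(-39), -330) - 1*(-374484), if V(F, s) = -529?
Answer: 373955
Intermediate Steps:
V(111 - 1*(-39), -330) - 1*(-374484) = -529 - 1*(-374484) = -529 + 374484 = 373955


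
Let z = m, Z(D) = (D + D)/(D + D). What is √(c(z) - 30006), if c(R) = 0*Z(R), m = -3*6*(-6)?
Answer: 3*I*√3334 ≈ 173.22*I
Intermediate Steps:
Z(D) = 1 (Z(D) = (2*D)/((2*D)) = (2*D)*(1/(2*D)) = 1)
m = 108 (m = -18*(-6) = 108)
z = 108
c(R) = 0 (c(R) = 0*1 = 0)
√(c(z) - 30006) = √(0 - 30006) = √(-30006) = 3*I*√3334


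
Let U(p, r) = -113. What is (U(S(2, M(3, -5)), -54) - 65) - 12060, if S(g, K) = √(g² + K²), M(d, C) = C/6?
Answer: -12238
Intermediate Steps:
M(d, C) = C/6 (M(d, C) = C*(⅙) = C/6)
S(g, K) = √(K² + g²)
(U(S(2, M(3, -5)), -54) - 65) - 12060 = (-113 - 65) - 12060 = -178 - 12060 = -12238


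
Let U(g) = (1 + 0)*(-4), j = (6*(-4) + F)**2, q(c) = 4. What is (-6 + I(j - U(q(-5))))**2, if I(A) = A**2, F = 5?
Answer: 17747301961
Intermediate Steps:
j = 361 (j = (6*(-4) + 5)**2 = (-24 + 5)**2 = (-19)**2 = 361)
U(g) = -4 (U(g) = 1*(-4) = -4)
(-6 + I(j - U(q(-5))))**2 = (-6 + (361 - 1*(-4))**2)**2 = (-6 + (361 + 4)**2)**2 = (-6 + 365**2)**2 = (-6 + 133225)**2 = 133219**2 = 17747301961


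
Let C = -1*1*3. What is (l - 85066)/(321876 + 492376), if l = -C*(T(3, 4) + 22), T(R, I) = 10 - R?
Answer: -84979/814252 ≈ -0.10436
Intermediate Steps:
C = -3 ≈ -3.0000
l = 87 (l = -(-3)*((10 - 1*3) + 22) = -(-3)*((10 - 3) + 22) = -(-3)*(7 + 22) = -(-3)*29 = -1*(-87) = 87)
(l - 85066)/(321876 + 492376) = (87 - 85066)/(321876 + 492376) = -84979/814252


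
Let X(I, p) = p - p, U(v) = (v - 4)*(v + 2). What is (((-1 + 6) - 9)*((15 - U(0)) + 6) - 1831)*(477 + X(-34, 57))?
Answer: -928719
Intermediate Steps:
U(v) = (-4 + v)*(2 + v)
X(I, p) = 0
(((-1 + 6) - 9)*((15 - U(0)) + 6) - 1831)*(477 + X(-34, 57)) = (((-1 + 6) - 9)*((15 - (-8 + 0² - 2*0)) + 6) - 1831)*(477 + 0) = ((5 - 9)*((15 - (-8 + 0 + 0)) + 6) - 1831)*477 = (-4*((15 - 1*(-8)) + 6) - 1831)*477 = (-4*((15 + 8) + 6) - 1831)*477 = (-4*(23 + 6) - 1831)*477 = (-4*29 - 1831)*477 = (-116 - 1831)*477 = -1947*477 = -928719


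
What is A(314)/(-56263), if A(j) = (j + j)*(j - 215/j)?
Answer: -196762/56263 ≈ -3.4972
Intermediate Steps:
A(j) = 2*j*(j - 215/j) (A(j) = (2*j)*(j - 215/j) = 2*j*(j - 215/j))
A(314)/(-56263) = (-430 + 2*314**2)/(-56263) = (-430 + 2*98596)*(-1/56263) = (-430 + 197192)*(-1/56263) = 196762*(-1/56263) = -196762/56263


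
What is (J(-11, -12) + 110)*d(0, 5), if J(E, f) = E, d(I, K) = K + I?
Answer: 495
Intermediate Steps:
d(I, K) = I + K
(J(-11, -12) + 110)*d(0, 5) = (-11 + 110)*(0 + 5) = 99*5 = 495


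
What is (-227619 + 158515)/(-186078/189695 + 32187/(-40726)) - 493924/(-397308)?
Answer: 17676274200204435931/453061092458637 ≈ 39015.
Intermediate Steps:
(-227619 + 158515)/(-186078/189695 + 32187/(-40726)) - 493924/(-397308) = -69104/(-186078*1/189695 + 32187*(-1/40726)) - 493924*(-1/397308) = -69104/(-186078/189695 - 32187/40726) + 123481/99327 = -69104/(-13683925593/7725518570) + 123481/99327 = -69104*(-7725518570/13683925593) + 123481/99327 = 533864235261280/13683925593 + 123481/99327 = 17676274200204435931/453061092458637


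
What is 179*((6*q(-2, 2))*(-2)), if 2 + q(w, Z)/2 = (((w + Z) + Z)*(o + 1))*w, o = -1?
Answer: 8592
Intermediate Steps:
q(w, Z) = -4 (q(w, Z) = -4 + 2*((((w + Z) + Z)*(-1 + 1))*w) = -4 + 2*((((Z + w) + Z)*0)*w) = -4 + 2*(((w + 2*Z)*0)*w) = -4 + 2*(0*w) = -4 + 2*0 = -4 + 0 = -4)
179*((6*q(-2, 2))*(-2)) = 179*((6*(-4))*(-2)) = 179*(-24*(-2)) = 179*48 = 8592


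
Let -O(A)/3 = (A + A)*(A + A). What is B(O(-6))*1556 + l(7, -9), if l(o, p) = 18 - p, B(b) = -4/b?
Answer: 1118/27 ≈ 41.407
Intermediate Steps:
O(A) = -12*A² (O(A) = -3*(A + A)*(A + A) = -3*2*A*2*A = -12*A²)
B(O(-6))*1556 + l(7, -9) = -4/((-12*(-6)²))*1556 + (18 - 1*(-9)) = -4/((-12*36))*1556 + (18 + 9) = -4/(-432)*1556 + 27 = -4*(-1/432)*1556 + 27 = (1/108)*1556 + 27 = 389/27 + 27 = 1118/27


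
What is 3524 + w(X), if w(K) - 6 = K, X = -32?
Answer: 3498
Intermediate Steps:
w(K) = 6 + K
3524 + w(X) = 3524 + (6 - 32) = 3524 - 26 = 3498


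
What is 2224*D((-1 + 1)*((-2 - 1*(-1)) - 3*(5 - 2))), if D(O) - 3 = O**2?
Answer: 6672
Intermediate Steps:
D(O) = 3 + O**2
2224*D((-1 + 1)*((-2 - 1*(-1)) - 3*(5 - 2))) = 2224*(3 + ((-1 + 1)*((-2 - 1*(-1)) - 3*(5 - 2)))**2) = 2224*(3 + (0*((-2 + 1) - 3*3))**2) = 2224*(3 + (0*(-1 - 9))**2) = 2224*(3 + (0*(-10))**2) = 2224*(3 + 0**2) = 2224*(3 + 0) = 2224*3 = 6672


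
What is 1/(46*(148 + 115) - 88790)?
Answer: -1/76692 ≈ -1.3039e-5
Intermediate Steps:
1/(46*(148 + 115) - 88790) = 1/(46*263 - 88790) = 1/(12098 - 88790) = 1/(-76692) = -1/76692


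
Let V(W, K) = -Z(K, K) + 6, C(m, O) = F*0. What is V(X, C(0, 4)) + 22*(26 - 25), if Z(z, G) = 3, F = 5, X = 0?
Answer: 25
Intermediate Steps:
C(m, O) = 0 (C(m, O) = 5*0 = 0)
V(W, K) = 3 (V(W, K) = -1*3 + 6 = -3 + 6 = 3)
V(X, C(0, 4)) + 22*(26 - 25) = 3 + 22*(26 - 25) = 3 + 22*1 = 3 + 22 = 25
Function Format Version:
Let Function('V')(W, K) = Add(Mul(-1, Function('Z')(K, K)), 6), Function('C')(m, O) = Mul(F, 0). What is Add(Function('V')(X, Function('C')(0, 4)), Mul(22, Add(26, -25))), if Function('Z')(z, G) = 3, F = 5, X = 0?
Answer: 25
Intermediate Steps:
Function('C')(m, O) = 0 (Function('C')(m, O) = Mul(5, 0) = 0)
Function('V')(W, K) = 3 (Function('V')(W, K) = Add(Mul(-1, 3), 6) = Add(-3, 6) = 3)
Add(Function('V')(X, Function('C')(0, 4)), Mul(22, Add(26, -25))) = Add(3, Mul(22, Add(26, -25))) = Add(3, Mul(22, 1)) = Add(3, 22) = 25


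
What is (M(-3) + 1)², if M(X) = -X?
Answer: 16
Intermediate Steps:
(M(-3) + 1)² = (-1*(-3) + 1)² = (3 + 1)² = 4² = 16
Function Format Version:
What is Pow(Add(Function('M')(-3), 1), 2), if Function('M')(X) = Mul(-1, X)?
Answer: 16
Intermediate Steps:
Pow(Add(Function('M')(-3), 1), 2) = Pow(Add(Mul(-1, -3), 1), 2) = Pow(Add(3, 1), 2) = Pow(4, 2) = 16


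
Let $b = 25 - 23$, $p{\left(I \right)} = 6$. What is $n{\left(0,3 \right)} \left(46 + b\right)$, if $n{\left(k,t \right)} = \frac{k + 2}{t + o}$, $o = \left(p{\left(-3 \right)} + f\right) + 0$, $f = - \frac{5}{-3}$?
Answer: $9$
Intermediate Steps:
$f = \frac{5}{3}$ ($f = \left(-5\right) \left(- \frac{1}{3}\right) = \frac{5}{3} \approx 1.6667$)
$o = \frac{23}{3}$ ($o = \left(6 + \frac{5}{3}\right) + 0 = \frac{23}{3} + 0 = \frac{23}{3} \approx 7.6667$)
$b = 2$
$n{\left(k,t \right)} = \frac{2 + k}{\frac{23}{3} + t}$ ($n{\left(k,t \right)} = \frac{k + 2}{t + \frac{23}{3}} = \frac{2 + k}{\frac{23}{3} + t}$)
$n{\left(0,3 \right)} \left(46 + b\right) = \frac{3 \left(2 + 0\right)}{23 + 3 \cdot 3} \left(46 + 2\right) = 3 \frac{1}{23 + 9} \cdot 2 \cdot 48 = 3 \cdot \frac{1}{32} \cdot 2 \cdot 48 = \frac{3}{16} \cdot 48 = 9$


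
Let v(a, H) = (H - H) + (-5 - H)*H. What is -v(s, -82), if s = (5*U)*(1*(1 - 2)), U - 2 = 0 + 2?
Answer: 6314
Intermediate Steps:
U = 4 (U = 2 + (0 + 2) = 2 + 2 = 4)
s = -20 (s = (5*4)*(1*(1 - 2)) = 20*(1*(-1)) = 20*(-1) = -20)
v(a, H) = H*(-5 - H) (v(a, H) = 0 + H*(-5 - H) = H*(-5 - H))
-v(s, -82) = -(-1)*(-82)*(5 - 82) = -(-1)*(-82)*(-77) = -1*(-6314) = 6314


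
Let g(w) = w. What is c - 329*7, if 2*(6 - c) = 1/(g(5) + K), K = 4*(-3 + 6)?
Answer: -78099/34 ≈ -2297.0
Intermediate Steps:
K = 12 (K = 4*3 = 12)
c = 203/34 (c = 6 - 1/(2*(5 + 12)) = 6 - 1/2/17 = 6 - 1/2*1/17 = 6 - 1/34 = 203/34 ≈ 5.9706)
c - 329*7 = 203/34 - 329*7 = 203/34 - 47*49 = 203/34 - 2303 = -78099/34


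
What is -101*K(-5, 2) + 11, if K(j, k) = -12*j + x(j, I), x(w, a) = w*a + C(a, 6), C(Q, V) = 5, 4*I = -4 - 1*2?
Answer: -14623/2 ≈ -7311.5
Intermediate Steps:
I = -3/2 (I = (-4 - 1*2)/4 = (-4 - 2)/4 = (¼)*(-6) = -3/2 ≈ -1.5000)
x(w, a) = 5 + a*w (x(w, a) = w*a + 5 = a*w + 5 = 5 + a*w)
K(j, k) = 5 - 27*j/2 (K(j, k) = -12*j + (5 - 3*j/2) = 5 - 27*j/2)
-101*K(-5, 2) + 11 = -101*(5 - 27/2*(-5)) + 11 = -101*(5 + 135/2) + 11 = -101*145/2 + 11 = -14645/2 + 11 = -14623/2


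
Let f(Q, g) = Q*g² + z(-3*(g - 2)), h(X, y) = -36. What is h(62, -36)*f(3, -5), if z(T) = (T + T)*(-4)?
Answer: 3348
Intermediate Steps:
z(T) = -8*T (z(T) = (2*T)*(-4) = -8*T)
f(Q, g) = -48 + 24*g + Q*g² (f(Q, g) = Q*g² - (-24)*(g - 2) = Q*g² - (-24)*(-2 + g) = Q*g² - 8*(6 - 3*g) = Q*g² + (-48 + 24*g) = -48 + 24*g + Q*g²)
h(62, -36)*f(3, -5) = -36*(-48 + 24*(-5) + 3*(-5)²) = -36*(-48 - 120 + 3*25) = -36*(-48 - 120 + 75) = -36*(-93) = 3348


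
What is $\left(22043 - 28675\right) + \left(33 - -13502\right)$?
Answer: $6903$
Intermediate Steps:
$\left(22043 - 28675\right) + \left(33 - -13502\right) = -6632 + \left(33 + 13502\right) = -6632 + 13535 = 6903$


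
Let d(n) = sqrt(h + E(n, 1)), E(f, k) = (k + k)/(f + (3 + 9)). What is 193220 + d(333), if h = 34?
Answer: 193220 + 2*sqrt(1011885)/345 ≈ 1.9323e+5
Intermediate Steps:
E(f, k) = 2*k/(12 + f) (E(f, k) = (2*k)/(f + 12) = (2*k)/(12 + f) = 2*k/(12 + f))
d(n) = sqrt(34 + 2/(12 + n)) (d(n) = sqrt(34 + 2*1/(12 + n)) = sqrt(34 + 2/(12 + n)))
193220 + d(333) = 193220 + sqrt(34 + 2/(12 + 333)) = 193220 + sqrt(34 + 2/345) = 193220 + sqrt(11732/345) = 193220 + 2*sqrt(1011885)/345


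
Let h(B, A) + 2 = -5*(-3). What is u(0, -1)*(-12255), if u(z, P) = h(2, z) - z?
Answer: -159315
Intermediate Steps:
h(B, A) = 13 (h(B, A) = -2 - 5*(-3) = -2 + 15 = 13)
u(z, P) = 13 - z
u(0, -1)*(-12255) = (13 - 1*0)*(-12255) = (13 + 0)*(-12255) = 13*(-12255) = -159315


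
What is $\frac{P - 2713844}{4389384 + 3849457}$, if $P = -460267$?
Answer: $- \frac{3174111}{8238841} \approx -0.38526$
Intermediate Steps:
$\frac{P - 2713844}{4389384 + 3849457} = \frac{-460267 - 2713844}{4389384 + 3849457} = - \frac{3174111}{8238841}$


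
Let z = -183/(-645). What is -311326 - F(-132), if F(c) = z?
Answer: -66935151/215 ≈ -3.1133e+5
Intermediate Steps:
z = 61/215 (z = -183*(-1/645) = 61/215 ≈ 0.28372)
F(c) = 61/215
-311326 - F(-132) = -311326 - 1*61/215 = -311326 - 61/215 = -66935151/215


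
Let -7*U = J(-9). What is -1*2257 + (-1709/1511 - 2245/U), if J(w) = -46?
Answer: -180699021/69506 ≈ -2599.8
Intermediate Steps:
U = 46/7 (U = -⅐*(-46) = 46/7 ≈ 6.5714)
-1*2257 + (-1709/1511 - 2245/U) = -1*2257 + (-1709/1511 - 2245/46/7) = -2257 + (-1709*1/1511 - 2245*7/46) = -2257 + (-1709/1511 - 15715/46) = -2257 - 23823979/69506 = -180699021/69506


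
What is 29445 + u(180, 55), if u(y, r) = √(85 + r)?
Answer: 29445 + 2*√35 ≈ 29457.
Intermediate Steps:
29445 + u(180, 55) = 29445 + √(85 + 55) = 29445 + √140 = 29445 + 2*√35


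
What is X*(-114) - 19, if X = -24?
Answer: 2717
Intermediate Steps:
X*(-114) - 19 = -24*(-114) - 19 = 2736 - 19 = 2717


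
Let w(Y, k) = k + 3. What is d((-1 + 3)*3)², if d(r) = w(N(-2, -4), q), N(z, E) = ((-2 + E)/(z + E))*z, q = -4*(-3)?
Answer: 225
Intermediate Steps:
q = 12
N(z, E) = z*(-2 + E)/(E + z) (N(z, E) = ((-2 + E)/(E + z))*z = z*(-2 + E)/(E + z))
w(Y, k) = 3 + k
d(r) = 15 (d(r) = 3 + 12 = 15)
d((-1 + 3)*3)² = 15² = 225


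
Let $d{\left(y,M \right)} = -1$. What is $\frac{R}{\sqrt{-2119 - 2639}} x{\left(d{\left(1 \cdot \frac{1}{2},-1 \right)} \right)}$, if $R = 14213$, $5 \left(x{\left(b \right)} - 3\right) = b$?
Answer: $- \frac{1631 i \sqrt{4758}}{195} \approx - 576.94 i$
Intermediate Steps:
$x{\left(b \right)} = 3 + \frac{b}{5}$
$\frac{R}{\sqrt{-2119 - 2639}} x{\left(d{\left(1 \cdot \frac{1}{2},-1 \right)} \right)} = \frac{14213}{\sqrt{-2119 - 2639}} \left(3 + \frac{1}{5} \left(-1\right)\right) = \frac{14213}{\sqrt{-4758}} \left(3 - \frac{1}{5}\right) = \frac{14213}{i \sqrt{4758}} \cdot \frac{14}{5} = 14213 \left(- \frac{i \sqrt{4758}}{4758}\right) \frac{14}{5} = - \frac{233 i \sqrt{4758}}{78} \cdot \frac{14}{5} = - \frac{1631 i \sqrt{4758}}{195}$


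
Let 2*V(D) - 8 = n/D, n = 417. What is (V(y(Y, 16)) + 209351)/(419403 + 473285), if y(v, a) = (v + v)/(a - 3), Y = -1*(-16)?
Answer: 13404141/57132032 ≈ 0.23462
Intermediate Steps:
Y = 16
y(v, a) = 2*v/(-3 + a) (y(v, a) = (2*v)/(-3 + a) = 2*v/(-3 + a))
V(D) = 4 + 417/(2*D) (V(D) = 4 + (417/D)/2 = 4 + 417/(2*D))
(V(y(Y, 16)) + 209351)/(419403 + 473285) = ((4 + 417/(2*((2*16/(-3 + 16))))) + 209351)/(419403 + 473285) = ((4 + 417/(2*((2*16/13)))) + 209351)/892688 = ((4 + 417/(2*((2*16*(1/13))))) + 209351)*(1/892688) = ((4 + 417/(2*(32/13))) + 209351)*(1/892688) = ((4 + (417/2)*(13/32)) + 209351)*(1/892688) = ((4 + 5421/64) + 209351)*(1/892688) = (5677/64 + 209351)*(1/892688) = (13404141/64)*(1/892688) = 13404141/57132032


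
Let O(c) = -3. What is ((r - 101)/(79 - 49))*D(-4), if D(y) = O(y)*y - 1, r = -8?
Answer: -1199/30 ≈ -39.967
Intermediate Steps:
D(y) = -1 - 3*y (D(y) = -3*y - 1 = -1 - 3*y)
((r - 101)/(79 - 49))*D(-4) = ((-8 - 101)/(79 - 49))*(-1 - 3*(-4)) = (-109/30)*(-1 + 12) = -109*1/30*11 = -109/30*11 = -1199/30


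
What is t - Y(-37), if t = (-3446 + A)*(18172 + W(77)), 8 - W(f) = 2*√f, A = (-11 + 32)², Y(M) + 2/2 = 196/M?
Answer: -2021343067/37 + 6010*√77 ≈ -5.4578e+7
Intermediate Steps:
Y(M) = -1 + 196/M
A = 441 (A = 21² = 441)
W(f) = 8 - 2*√f
t = -54630900 + 6010*√77 (t = (-3446 + 441)*(18172 + (8 - 2*√77)) = -3005*(18180 - 2*√77) = -54630900 + 6010*√77 ≈ -5.4578e+7)
t - Y(-37) = (-54630900 + 6010*√77) - (196 - 1*(-37))/(-37) = (-54630900 + 6010*√77) - (-1)*(196 + 37)/37 = (-54630900 + 6010*√77) - (-1)*233/37 = (-54630900 + 6010*√77) - 1*(-233/37) = (-54630900 + 6010*√77) + 233/37 = -2021343067/37 + 6010*√77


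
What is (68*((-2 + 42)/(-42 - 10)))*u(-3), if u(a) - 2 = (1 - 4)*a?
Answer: -7480/13 ≈ -575.38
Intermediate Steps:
u(a) = 2 - 3*a (u(a) = 2 + (1 - 4)*a = 2 - 3*a)
(68*((-2 + 42)/(-42 - 10)))*u(-3) = (68*((-2 + 42)/(-42 - 10)))*(2 - 3*(-3)) = (68*(40/(-52)))*(2 + 9) = (68*(40*(-1/52)))*11 = (68*(-10/13))*11 = -680/13*11 = -7480/13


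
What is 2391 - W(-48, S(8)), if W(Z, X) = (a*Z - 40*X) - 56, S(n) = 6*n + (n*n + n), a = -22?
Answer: 6191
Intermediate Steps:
S(n) = n² + 7*n (S(n) = 6*n + (n² + n) = 6*n + (n + n²) = n² + 7*n)
W(Z, X) = -56 - 40*X - 22*Z (W(Z, X) = (-22*Z - 40*X) - 56 = (-40*X - 22*Z) - 56 = -56 - 40*X - 22*Z)
2391 - W(-48, S(8)) = 2391 - (-56 - 320*(7 + 8) - 22*(-48)) = 2391 - (-56 - 320*15 + 1056) = 2391 - (-56 - 40*120 + 1056) = 2391 - (-56 - 4800 + 1056) = 2391 - 1*(-3800) = 2391 + 3800 = 6191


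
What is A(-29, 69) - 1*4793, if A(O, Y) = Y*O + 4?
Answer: -6790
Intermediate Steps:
A(O, Y) = 4 + O*Y (A(O, Y) = O*Y + 4 = 4 + O*Y)
A(-29, 69) - 1*4793 = (4 - 29*69) - 1*4793 = (4 - 2001) - 4793 = -1997 - 4793 = -6790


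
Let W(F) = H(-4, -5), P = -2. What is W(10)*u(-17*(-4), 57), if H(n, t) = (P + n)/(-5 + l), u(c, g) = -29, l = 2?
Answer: -58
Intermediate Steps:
H(n, t) = ⅔ - n/3 (H(n, t) = (-2 + n)/(-5 + 2) = (-2 + n)/(-3) = (-2 + n)*(-⅓) = ⅔ - n/3)
W(F) = 2 (W(F) = ⅔ - ⅓*(-4) = ⅔ + 4/3 = 2)
W(10)*u(-17*(-4), 57) = 2*(-29) = -58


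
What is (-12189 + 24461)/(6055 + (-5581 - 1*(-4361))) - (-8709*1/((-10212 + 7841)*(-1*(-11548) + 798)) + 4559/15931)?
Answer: 5076985998499957/2254744533376910 ≈ 2.2517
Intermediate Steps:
(-12189 + 24461)/(6055 + (-5581 - 1*(-4361))) - (-8709*1/((-10212 + 7841)*(-1*(-11548) + 798)) + 4559/15931) = 12272/(6055 + (-5581 + 4361)) - (-8709*(-1/(2371*(11548 + 798))) + 4559*(1/15931)) = 12272/(6055 - 1220) - (-8709/((-2371*12346)) + 4559/15931) = 12272/4835 - (-8709/(-29272366) + 4559/15931) = 12272*(1/4835) - (-8709*(-1/29272366) + 4559/15931) = 12272/4835 - (8709/29272366 + 4559/15931) = 12272/4835 - 1*133591459673/466338062746 = 12272/4835 - 133591459673/466338062746 = 5076985998499957/2254744533376910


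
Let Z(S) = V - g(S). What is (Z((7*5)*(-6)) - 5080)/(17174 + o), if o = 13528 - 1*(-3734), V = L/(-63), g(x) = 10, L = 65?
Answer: -320735/2169468 ≈ -0.14784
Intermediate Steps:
V = -65/63 (V = 65/(-63) = 65*(-1/63) = -65/63 ≈ -1.0317)
o = 17262 (o = 13528 + 3734 = 17262)
Z(S) = -695/63 (Z(S) = -65/63 - 1*10 = -65/63 - 10 = -695/63)
(Z((7*5)*(-6)) - 5080)/(17174 + o) = (-695/63 - 5080)/(17174 + 17262) = -320735/63/34436 = -320735/63*1/34436 = -320735/2169468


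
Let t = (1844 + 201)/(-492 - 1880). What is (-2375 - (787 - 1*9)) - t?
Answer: -7476871/2372 ≈ -3152.1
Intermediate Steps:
t = -2045/2372 (t = 2045/(-2372) = 2045*(-1/2372) = -2045/2372 ≈ -0.86214)
(-2375 - (787 - 1*9)) - t = (-2375 - (787 - 1*9)) - 1*(-2045/2372) = (-2375 - (787 - 9)) + 2045/2372 = (-2375 - 1*778) + 2045/2372 = (-2375 - 778) + 2045/2372 = -3153 + 2045/2372 = -7476871/2372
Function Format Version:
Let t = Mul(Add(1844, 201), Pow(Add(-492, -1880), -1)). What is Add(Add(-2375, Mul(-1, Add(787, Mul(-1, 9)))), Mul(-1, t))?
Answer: Rational(-7476871, 2372) ≈ -3152.1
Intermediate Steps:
t = Rational(-2045, 2372) (t = Mul(2045, Pow(-2372, -1)) = Mul(2045, Rational(-1, 2372)) = Rational(-2045, 2372) ≈ -0.86214)
Add(Add(-2375, Mul(-1, Add(787, Mul(-1, 9)))), Mul(-1, t)) = Add(Add(-2375, Mul(-1, Add(787, Mul(-1, 9)))), Mul(-1, Rational(-2045, 2372))) = Add(Add(-2375, Mul(-1, Add(787, -9))), Rational(2045, 2372)) = Add(Add(-2375, Mul(-1, 778)), Rational(2045, 2372)) = Add(Add(-2375, -778), Rational(2045, 2372)) = Add(-3153, Rational(2045, 2372)) = Rational(-7476871, 2372)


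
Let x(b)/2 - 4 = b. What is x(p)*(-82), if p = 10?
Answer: -2296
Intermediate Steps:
x(b) = 8 + 2*b
x(p)*(-82) = (8 + 2*10)*(-82) = (8 + 20)*(-82) = 28*(-82) = -2296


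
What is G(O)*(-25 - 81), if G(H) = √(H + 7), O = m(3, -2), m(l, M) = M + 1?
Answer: -106*√6 ≈ -259.65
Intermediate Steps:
m(l, M) = 1 + M
O = -1 (O = 1 - 2 = -1)
G(H) = √(7 + H)
G(O)*(-25 - 81) = √(7 - 1)*(-25 - 81) = √6*(-106) = -106*√6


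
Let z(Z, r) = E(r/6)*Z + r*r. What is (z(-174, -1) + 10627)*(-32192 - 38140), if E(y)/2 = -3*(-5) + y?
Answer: -384434712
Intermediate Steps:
E(y) = 30 + 2*y (E(y) = 2*(-3*(-5) + y) = 2*(15 + y) = 30 + 2*y)
z(Z, r) = r² + Z*(30 + r/3) (z(Z, r) = (30 + 2*(r/6))*Z + r*r = (30 + 2*(r*(⅙)))*Z + r² = (30 + 2*(r/6))*Z + r² = (30 + r/3)*Z + r² = Z*(30 + r/3) + r² = r² + Z*(30 + r/3))
(z(-174, -1) + 10627)*(-32192 - 38140) = (((-1)² + (⅓)*(-174)*(90 - 1)) + 10627)*(-32192 - 38140) = ((1 + (⅓)*(-174)*89) + 10627)*(-70332) = ((1 - 5162) + 10627)*(-70332) = (-5161 + 10627)*(-70332) = 5466*(-70332) = -384434712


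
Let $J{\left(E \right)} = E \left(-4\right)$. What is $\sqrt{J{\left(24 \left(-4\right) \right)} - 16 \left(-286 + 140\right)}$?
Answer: $4 \sqrt{170} \approx 52.154$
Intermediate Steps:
$J{\left(E \right)} = - 4 E$
$\sqrt{J{\left(24 \left(-4\right) \right)} - 16 \left(-286 + 140\right)} = \sqrt{- 4 \cdot 24 \left(-4\right) - 16 \left(-286 + 140\right)} = \sqrt{\left(-4\right) \left(-96\right) - -2336} = \sqrt{384 + 2336} = \sqrt{2720} = 4 \sqrt{170}$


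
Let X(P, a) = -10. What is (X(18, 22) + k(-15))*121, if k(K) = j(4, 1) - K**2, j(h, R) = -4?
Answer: -28919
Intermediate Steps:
k(K) = -4 - K**2
(X(18, 22) + k(-15))*121 = (-10 + (-4 - 1*(-15)**2))*121 = (-10 + (-4 - 1*225))*121 = (-10 + (-4 - 225))*121 = (-10 - 229)*121 = -239*121 = -28919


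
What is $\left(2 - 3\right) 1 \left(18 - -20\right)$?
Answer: $-38$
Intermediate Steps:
$\left(2 - 3\right) 1 \left(18 - -20\right) = \left(-1\right) 1 \left(18 + \left(16 + 4\right)\right) = - (18 + 20) = \left(-1\right) 38 = -38$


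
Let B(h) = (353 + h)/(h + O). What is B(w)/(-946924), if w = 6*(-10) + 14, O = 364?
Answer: -307/301121832 ≈ -1.0195e-6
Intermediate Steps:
w = -46 (w = -60 + 14 = -46)
B(h) = (353 + h)/(364 + h) (B(h) = (353 + h)/(h + 364) = (353 + h)/(364 + h))
B(w)/(-946924) = ((353 - 46)/(364 - 46))/(-946924) = (307/318)*(-1/946924) = -307/301121832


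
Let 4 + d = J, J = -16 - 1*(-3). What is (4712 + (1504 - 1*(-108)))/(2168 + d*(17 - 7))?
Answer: 1054/333 ≈ 3.1652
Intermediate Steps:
J = -13 (J = -16 + 3 = -13)
d = -17 (d = -4 - 13 = -17)
(4712 + (1504 - 1*(-108)))/(2168 + d*(17 - 7)) = (4712 + (1504 - 1*(-108)))/(2168 - 17*(17 - 7)) = (4712 + (1504 + 108))/(2168 - 17*10) = (4712 + 1612)/(2168 - 170) = 6324/1998 = 6324*(1/1998) = 1054/333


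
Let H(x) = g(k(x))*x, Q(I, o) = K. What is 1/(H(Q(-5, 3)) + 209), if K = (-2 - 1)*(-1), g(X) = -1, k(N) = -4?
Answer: 1/206 ≈ 0.0048544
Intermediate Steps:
K = 3 (K = -3*(-1) = 3)
Q(I, o) = 3
H(x) = -x
1/(H(Q(-5, 3)) + 209) = 1/(-1*3 + 209) = 1/(-3 + 209) = 1/206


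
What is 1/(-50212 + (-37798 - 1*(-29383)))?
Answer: -1/58627 ≈ -1.7057e-5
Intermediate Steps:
1/(-50212 + (-37798 - 1*(-29383))) = 1/(-50212 + (-37798 + 29383)) = 1/(-50212 - 8415) = 1/(-58627) = -1/58627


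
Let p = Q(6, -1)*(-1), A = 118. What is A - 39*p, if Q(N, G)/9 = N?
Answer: 2224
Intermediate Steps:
Q(N, G) = 9*N
p = -54 (p = (9*6)*(-1) = 54*(-1) = -54)
A - 39*p = 118 - 39*(-54) = 118 + 2106 = 2224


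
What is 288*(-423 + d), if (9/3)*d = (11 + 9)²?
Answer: -83424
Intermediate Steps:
d = 400/3 (d = (11 + 9)²/3 = (⅓)*20² = (⅓)*400 = 400/3 ≈ 133.33)
288*(-423 + d) = 288*(-423 + 400/3) = 288*(-869/3) = -83424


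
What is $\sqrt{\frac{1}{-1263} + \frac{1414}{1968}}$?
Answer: $\frac{\sqrt{30792139554}}{207132} \approx 0.84717$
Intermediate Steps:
$\sqrt{\frac{1}{-1263} + \frac{1414}{1968}} = \sqrt{- \frac{1}{1263} + 1414 \cdot \frac{1}{1968}} = \sqrt{- \frac{1}{1263} + \frac{707}{984}} = \sqrt{\frac{297319}{414264}} = \frac{\sqrt{30792139554}}{207132}$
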